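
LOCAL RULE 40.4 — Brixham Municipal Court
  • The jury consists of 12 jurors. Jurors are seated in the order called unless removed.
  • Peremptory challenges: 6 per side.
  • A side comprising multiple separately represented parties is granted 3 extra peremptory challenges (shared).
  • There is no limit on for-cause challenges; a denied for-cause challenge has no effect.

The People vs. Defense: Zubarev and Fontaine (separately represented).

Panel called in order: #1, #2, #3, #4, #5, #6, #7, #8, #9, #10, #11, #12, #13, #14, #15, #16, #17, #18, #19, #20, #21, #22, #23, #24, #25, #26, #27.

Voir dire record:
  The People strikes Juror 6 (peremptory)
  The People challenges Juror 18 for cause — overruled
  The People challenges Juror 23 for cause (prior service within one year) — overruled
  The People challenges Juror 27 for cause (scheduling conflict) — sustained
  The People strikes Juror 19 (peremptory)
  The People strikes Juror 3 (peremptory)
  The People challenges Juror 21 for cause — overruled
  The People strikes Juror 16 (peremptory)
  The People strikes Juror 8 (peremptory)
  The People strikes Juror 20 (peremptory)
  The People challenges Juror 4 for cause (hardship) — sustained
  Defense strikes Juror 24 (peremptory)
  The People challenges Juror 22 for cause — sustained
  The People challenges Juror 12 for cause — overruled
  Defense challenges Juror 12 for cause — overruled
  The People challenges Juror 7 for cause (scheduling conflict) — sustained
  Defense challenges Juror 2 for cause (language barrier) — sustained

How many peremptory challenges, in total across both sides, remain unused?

8

The People allotment: 6. Defense allotment: 6 base + 3 multi-party = 9.
The People peremptories used: #6, #19, #3, #16, #8, #20 — 6 (for-cause on #18, #23, #27, #21, #4, #22, #12, #7 don't count).
Defense peremptories used: #24 — 1 (for-cause on #12, #2 don't count).
Remaining: (6 − 6) + (9 − 1) = 8.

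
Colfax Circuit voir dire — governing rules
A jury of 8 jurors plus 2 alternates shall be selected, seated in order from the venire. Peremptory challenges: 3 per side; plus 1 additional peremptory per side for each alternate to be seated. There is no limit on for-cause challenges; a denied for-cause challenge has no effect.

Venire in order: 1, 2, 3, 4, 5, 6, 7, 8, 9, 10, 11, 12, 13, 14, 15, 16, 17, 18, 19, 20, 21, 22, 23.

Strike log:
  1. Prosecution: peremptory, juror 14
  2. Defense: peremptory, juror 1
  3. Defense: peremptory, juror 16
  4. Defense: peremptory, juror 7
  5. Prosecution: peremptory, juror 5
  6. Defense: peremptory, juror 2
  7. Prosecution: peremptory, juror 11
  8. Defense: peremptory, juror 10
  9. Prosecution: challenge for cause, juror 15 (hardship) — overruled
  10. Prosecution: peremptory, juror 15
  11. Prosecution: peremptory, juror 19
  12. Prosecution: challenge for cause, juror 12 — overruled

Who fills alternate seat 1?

18

Removed: #1, #2, #5, #7, #10, #11, #14, #15, #16, #19. (#12 stays — for-cause denied.)
Seating in order: seats 1–8 → #3, #4, #6, #8, #9, #12, #13, #17; alternates → #18, #20.
So alternate 1 is #18.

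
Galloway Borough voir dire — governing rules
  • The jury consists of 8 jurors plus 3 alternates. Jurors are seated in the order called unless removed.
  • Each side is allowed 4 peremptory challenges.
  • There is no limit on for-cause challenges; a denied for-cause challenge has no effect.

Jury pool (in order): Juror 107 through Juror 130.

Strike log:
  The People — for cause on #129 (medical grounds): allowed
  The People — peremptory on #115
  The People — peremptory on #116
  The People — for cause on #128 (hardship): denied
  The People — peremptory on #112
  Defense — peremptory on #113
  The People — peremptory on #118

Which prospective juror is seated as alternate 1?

120

Removed: #112, #113, #115, #116, #118, #129. (#128 stays — for-cause denied.)
Seating in order: seats 1–8 → #107, #108, #109, #110, #111, #114, #117, #119; alternates → #120, #121, #122.
So alternate 1 is #120.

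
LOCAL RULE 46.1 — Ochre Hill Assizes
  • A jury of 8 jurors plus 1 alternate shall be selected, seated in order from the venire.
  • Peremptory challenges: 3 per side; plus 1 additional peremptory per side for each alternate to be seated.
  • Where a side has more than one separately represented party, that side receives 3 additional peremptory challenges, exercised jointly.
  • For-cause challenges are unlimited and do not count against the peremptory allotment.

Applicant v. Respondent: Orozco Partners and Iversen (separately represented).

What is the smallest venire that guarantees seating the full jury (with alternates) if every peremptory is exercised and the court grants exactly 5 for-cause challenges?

Seats to fill: 8 + 1 alternates = 9.
Peremptories — Applicant: 3 + 1×1 = 4; Respondent: 3 + 1×1 + 3 = 7; total 11.
For-cause removals: 5.
Minimum venire: 9 + 11 + 5 = 25.

25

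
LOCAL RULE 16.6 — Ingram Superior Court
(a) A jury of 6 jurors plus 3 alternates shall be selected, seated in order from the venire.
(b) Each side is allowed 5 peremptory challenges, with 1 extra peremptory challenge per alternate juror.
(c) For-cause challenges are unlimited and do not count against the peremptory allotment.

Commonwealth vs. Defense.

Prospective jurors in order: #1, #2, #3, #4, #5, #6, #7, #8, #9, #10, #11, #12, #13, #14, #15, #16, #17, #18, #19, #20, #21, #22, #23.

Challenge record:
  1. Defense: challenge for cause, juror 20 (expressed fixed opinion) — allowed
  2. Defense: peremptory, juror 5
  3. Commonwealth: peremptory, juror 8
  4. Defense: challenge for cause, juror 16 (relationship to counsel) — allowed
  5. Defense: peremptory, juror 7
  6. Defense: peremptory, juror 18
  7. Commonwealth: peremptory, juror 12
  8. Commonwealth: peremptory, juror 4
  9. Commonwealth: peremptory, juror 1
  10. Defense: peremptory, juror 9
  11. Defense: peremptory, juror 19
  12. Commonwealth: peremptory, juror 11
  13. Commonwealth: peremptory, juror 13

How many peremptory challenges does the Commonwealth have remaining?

Commonwealth allotment: 5 base + 1 × 3 alternates = 8.
Commonwealth peremptories used: #8, #12, #4, #1, #11, #13 — 6.
Remaining: 8 − 6 = 2.

2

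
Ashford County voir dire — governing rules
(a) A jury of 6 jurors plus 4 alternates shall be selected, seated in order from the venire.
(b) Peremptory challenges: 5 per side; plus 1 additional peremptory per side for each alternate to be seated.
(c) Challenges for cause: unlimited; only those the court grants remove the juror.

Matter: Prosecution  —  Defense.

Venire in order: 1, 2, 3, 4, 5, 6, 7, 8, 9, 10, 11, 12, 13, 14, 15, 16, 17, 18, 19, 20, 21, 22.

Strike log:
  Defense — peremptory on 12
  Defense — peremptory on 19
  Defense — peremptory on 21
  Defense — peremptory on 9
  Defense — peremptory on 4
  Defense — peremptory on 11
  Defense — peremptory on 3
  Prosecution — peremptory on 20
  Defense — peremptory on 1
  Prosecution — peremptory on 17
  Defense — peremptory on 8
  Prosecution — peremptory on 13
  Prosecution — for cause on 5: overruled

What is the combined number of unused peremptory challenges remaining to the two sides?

Prosecution allotment: 5 base + 1 × 4 alternates = 9. Defense allotment: 5 base + 1 × 4 alternates = 9.
Prosecution peremptories used: #20, #17, #13 — 3 (the for-cause on #5 doesn't count).
Defense peremptories used: #12, #19, #21, #9, #4, #11, #3, #1, #8 — 9.
Remaining: (9 − 3) + (9 − 9) = 6.

6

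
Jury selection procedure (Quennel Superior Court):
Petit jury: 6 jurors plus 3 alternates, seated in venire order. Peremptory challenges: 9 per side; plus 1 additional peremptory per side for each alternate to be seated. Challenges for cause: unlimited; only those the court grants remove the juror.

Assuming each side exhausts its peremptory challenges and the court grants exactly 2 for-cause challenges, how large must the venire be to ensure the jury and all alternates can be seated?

Seats to fill: 6 + 3 alternates = 9.
Peremptories: 9 + 1×3 = 12 per side × 2 sides = 24.
For-cause removals: 2.
Minimum venire: 9 + 24 + 2 = 35.

35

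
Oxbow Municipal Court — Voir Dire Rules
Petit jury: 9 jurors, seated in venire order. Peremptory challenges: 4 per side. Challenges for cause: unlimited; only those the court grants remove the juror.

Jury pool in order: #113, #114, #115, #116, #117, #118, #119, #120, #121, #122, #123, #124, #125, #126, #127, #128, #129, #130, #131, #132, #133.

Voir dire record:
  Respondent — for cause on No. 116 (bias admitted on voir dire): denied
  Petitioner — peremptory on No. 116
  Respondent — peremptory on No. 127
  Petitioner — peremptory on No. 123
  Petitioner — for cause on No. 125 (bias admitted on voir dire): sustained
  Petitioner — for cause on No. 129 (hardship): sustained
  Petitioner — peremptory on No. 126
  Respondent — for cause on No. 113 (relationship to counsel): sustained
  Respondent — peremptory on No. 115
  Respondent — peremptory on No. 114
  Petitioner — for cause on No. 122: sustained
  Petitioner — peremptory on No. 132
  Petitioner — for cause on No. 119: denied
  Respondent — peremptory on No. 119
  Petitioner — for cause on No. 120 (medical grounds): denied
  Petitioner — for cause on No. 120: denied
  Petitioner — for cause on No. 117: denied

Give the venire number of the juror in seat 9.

133

Removed: #113, #114, #115, #116, #119, #122, #123, #125, #126, #127, #129, #132. (#117, #120 stay — for-cause denied.)
Filling seats in venire order through position 9: #117, #118, #120, #121, #124, #128, #130, #131, #133.
So seat 9 is #133.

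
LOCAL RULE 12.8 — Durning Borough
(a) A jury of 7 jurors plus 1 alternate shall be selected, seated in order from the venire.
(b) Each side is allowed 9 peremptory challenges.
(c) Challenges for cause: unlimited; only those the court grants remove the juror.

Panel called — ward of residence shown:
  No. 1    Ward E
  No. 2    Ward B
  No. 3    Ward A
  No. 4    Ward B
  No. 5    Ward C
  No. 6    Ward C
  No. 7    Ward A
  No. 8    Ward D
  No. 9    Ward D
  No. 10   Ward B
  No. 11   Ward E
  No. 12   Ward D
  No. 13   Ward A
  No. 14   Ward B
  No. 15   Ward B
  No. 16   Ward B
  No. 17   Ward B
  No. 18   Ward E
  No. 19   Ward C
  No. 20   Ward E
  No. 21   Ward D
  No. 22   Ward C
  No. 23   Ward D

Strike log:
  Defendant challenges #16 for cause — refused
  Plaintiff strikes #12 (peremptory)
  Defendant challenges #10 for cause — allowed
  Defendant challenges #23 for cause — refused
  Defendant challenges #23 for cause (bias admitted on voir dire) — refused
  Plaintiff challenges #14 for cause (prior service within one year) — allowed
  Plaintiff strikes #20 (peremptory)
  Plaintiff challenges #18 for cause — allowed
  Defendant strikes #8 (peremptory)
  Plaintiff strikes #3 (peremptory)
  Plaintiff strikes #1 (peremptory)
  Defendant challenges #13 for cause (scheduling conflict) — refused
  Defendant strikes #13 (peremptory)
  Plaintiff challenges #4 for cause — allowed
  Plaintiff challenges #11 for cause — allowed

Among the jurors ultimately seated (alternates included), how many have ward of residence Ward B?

4

Removed: #1, #3, #4, #8, #10, #11, #12, #13, #14, #18, #20.
Seated (8 incl. alternates): #2, #5, #6, #7, #9, #15, #16, #17.
Of those, in Ward B: #2, #15, #16, #17 → 4.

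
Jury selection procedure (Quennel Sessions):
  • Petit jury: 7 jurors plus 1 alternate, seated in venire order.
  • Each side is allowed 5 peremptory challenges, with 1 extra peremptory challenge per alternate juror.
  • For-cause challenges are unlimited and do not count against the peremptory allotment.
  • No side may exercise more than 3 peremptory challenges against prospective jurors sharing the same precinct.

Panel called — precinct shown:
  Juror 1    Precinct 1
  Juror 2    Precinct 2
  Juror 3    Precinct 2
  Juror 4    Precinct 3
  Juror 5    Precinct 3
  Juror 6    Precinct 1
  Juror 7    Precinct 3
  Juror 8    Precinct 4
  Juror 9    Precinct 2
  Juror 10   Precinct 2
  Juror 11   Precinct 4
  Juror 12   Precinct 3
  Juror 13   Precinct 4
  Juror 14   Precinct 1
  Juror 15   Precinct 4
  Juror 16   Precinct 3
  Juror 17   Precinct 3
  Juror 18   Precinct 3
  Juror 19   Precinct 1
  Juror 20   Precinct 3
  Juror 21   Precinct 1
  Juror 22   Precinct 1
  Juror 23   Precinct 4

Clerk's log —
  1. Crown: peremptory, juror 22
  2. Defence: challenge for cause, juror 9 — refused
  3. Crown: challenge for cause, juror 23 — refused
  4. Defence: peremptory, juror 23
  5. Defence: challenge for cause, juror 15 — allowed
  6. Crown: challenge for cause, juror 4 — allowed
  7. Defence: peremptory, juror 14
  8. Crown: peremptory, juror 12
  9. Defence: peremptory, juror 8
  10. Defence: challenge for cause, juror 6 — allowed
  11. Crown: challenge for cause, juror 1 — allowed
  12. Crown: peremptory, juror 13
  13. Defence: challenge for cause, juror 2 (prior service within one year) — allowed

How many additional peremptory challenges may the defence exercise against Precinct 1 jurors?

Defence peremptories so far: #23, #14, #8 — 3 of 6 used, 3 left overall.
Against Precinct 1: #14 — 1 used; per-precinct cap 3 leaves 2.
Binding limit: min(3, 2) = 2.

2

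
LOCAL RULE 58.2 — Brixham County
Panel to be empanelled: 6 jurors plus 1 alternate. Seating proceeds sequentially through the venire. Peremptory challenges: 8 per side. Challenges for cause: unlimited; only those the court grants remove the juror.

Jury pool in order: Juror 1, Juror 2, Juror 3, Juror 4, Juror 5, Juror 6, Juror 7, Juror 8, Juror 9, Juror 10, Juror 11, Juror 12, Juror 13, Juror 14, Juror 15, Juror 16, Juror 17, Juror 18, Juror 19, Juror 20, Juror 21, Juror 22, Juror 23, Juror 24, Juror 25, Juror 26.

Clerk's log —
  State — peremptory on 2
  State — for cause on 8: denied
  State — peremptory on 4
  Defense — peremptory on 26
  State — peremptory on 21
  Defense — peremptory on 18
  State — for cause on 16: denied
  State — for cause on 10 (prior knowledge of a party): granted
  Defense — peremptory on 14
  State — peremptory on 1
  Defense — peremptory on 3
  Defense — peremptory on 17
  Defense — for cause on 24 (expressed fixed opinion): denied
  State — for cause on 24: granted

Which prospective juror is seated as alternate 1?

Removed: #1, #2, #3, #4, #10, #14, #17, #18, #21, #24, #26. (#8, #16 stay — for-cause denied.)
Seating in order: seats 1–6 → #5, #6, #7, #8, #9, #11; alternates → #12.
So alternate 1 is #12.

12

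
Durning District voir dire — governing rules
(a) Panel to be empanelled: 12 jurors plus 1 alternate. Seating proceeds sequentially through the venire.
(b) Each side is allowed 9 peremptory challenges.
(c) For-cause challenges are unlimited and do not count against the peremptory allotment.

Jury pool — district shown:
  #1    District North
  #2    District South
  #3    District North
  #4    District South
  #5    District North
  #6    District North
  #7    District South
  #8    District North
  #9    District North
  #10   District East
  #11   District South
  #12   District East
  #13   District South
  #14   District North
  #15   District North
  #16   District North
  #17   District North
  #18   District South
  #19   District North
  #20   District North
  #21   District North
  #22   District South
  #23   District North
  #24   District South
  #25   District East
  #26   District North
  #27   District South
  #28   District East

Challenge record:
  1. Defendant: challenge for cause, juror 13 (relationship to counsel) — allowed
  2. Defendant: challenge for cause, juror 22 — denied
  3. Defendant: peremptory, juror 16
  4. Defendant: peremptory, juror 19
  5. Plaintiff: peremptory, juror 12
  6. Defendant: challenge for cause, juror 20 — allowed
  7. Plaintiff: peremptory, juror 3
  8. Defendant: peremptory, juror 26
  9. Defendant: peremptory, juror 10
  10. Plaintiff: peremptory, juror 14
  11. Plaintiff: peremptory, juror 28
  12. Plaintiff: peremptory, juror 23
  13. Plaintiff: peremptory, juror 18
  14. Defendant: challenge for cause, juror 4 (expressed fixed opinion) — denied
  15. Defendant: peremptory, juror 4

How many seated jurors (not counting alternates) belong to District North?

Removed: #3, #4, #10, #12, #13, #14, #16, #18, #19, #20, #23, #26, #28.
Seated jurors 1–12: #1, #2, #5, #6, #7, #8, #9, #11, #15, #17, #21, #22 (alternates #24 not counted).
Of those, in District North: #1, #5, #6, #8, #9, #15, #17, #21 → 8.

8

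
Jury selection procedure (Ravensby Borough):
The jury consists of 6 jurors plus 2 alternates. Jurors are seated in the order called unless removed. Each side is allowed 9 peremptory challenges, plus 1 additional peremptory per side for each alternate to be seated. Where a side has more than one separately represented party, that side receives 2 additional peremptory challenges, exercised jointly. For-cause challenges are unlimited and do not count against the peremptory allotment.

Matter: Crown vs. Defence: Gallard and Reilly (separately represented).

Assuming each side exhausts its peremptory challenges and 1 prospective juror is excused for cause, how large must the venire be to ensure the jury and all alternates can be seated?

Seats to fill: 6 + 2 alternates = 8.
Peremptories — Crown: 9 + 1×2 = 11; Defence: 9 + 1×2 + 2 = 13; total 24.
For-cause removals: 1.
Minimum venire: 8 + 24 + 1 = 33.

33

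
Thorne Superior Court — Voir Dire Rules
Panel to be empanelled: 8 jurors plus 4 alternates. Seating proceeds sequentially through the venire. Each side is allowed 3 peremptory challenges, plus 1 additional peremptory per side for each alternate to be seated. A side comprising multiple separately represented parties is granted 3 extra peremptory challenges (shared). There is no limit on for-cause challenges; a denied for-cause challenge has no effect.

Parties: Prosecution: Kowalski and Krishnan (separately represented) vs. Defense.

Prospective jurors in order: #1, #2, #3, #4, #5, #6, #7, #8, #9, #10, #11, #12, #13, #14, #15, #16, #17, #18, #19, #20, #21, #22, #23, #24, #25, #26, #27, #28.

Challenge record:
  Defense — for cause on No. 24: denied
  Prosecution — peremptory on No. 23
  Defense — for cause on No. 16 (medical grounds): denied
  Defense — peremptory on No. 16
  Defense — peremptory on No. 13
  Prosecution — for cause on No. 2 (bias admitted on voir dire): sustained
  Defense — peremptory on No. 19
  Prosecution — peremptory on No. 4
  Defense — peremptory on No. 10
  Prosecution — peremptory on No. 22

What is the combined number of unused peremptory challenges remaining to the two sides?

10

Prosecution allotment: 3 base + 1 × 4 alternates + 3 multi-party = 10. Defense allotment: 3 base + 1 × 4 alternates = 7.
Prosecution peremptories used: #23, #4, #22 — 3 (the for-cause on #2 doesn't count).
Defense peremptories used: #16, #13, #19, #10 — 4 (for-cause on #24, #16 don't count).
Remaining: (10 − 3) + (7 − 4) = 10.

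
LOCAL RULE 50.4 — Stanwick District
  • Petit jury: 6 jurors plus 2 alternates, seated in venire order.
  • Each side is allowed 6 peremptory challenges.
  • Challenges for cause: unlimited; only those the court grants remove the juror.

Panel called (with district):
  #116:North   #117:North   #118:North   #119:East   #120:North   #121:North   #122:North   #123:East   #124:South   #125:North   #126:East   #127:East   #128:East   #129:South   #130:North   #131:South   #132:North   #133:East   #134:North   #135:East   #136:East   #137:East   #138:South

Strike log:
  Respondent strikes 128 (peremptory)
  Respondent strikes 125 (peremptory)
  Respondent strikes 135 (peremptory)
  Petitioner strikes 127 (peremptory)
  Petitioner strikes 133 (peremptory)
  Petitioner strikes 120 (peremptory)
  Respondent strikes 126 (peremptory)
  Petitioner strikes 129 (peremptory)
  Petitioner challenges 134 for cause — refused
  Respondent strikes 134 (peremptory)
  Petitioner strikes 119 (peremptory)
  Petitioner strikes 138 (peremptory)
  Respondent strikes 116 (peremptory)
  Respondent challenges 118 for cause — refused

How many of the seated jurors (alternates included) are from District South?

Removed: #116, #119, #120, #125, #126, #127, #128, #129, #133, #134, #135, #138.
Seated (8 incl. alternates): #117, #118, #121, #122, #123, #124, #130, #131.
Of those, in District South: #124, #131 → 2.

2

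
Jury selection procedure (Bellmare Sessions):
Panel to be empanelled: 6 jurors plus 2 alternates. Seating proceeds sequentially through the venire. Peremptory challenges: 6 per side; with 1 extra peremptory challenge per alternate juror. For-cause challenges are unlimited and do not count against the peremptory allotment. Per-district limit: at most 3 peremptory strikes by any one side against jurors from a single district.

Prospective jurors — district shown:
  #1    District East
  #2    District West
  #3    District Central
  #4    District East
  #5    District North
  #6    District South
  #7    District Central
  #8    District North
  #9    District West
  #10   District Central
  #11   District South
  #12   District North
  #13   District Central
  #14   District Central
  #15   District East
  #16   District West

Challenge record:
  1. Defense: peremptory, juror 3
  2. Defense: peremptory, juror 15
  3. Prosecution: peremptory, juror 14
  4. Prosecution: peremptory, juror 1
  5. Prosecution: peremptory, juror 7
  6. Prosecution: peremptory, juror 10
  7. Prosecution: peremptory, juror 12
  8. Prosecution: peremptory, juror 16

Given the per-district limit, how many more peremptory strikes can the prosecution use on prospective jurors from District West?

Prosecution peremptories so far: #14, #1, #7, #10, #12, #16 — 6 of 8 used, 2 left overall.
Against District West: #16 — 1 used; per-district cap 3 leaves 2.
Binding limit: min(2, 2) = 2.

2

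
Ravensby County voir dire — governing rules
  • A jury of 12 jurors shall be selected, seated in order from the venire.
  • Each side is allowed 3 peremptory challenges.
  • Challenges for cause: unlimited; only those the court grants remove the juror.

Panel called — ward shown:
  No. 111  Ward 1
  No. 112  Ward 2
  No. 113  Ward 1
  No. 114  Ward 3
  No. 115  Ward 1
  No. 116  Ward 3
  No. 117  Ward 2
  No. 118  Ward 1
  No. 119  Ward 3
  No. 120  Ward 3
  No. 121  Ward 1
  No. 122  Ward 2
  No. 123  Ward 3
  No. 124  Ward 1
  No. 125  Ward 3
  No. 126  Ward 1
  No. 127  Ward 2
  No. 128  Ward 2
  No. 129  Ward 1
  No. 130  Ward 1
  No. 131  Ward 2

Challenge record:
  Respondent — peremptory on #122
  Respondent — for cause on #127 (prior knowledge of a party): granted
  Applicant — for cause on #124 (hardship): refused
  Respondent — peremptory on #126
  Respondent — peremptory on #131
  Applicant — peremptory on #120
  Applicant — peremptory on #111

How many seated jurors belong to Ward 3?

Removed: #111, #120, #122, #126, #127, #131.
Seated jurors 1–12: #112, #113, #114, #115, #116, #117, #118, #119, #121, #123, #124, #125.
Of those, in Ward 3: #114, #116, #119, #123, #125 → 5.

5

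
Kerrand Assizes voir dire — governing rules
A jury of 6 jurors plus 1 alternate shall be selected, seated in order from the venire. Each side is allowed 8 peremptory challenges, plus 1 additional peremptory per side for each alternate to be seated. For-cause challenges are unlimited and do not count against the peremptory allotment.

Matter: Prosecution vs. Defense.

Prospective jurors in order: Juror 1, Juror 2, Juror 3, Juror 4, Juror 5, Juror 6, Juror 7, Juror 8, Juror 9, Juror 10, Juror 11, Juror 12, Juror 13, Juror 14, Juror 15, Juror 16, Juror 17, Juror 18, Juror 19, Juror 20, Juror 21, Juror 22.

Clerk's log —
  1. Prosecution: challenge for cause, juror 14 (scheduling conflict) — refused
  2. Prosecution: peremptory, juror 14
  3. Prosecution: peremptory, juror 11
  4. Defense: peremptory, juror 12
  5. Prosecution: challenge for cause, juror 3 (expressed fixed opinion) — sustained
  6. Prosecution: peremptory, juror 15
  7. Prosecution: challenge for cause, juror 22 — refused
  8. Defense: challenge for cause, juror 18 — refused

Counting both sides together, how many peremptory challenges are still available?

14

Prosecution allotment: 8 base + 1 × 1 alternate = 9. Defense allotment: 8 base + 1 × 1 alternate = 9.
Prosecution peremptories used: #14, #11, #15 — 3 (for-cause on #14, #3, #22 don't count).
Defense peremptories used: #12 — 1 (the for-cause on #18 doesn't count).
Remaining: (9 − 3) + (9 − 1) = 14.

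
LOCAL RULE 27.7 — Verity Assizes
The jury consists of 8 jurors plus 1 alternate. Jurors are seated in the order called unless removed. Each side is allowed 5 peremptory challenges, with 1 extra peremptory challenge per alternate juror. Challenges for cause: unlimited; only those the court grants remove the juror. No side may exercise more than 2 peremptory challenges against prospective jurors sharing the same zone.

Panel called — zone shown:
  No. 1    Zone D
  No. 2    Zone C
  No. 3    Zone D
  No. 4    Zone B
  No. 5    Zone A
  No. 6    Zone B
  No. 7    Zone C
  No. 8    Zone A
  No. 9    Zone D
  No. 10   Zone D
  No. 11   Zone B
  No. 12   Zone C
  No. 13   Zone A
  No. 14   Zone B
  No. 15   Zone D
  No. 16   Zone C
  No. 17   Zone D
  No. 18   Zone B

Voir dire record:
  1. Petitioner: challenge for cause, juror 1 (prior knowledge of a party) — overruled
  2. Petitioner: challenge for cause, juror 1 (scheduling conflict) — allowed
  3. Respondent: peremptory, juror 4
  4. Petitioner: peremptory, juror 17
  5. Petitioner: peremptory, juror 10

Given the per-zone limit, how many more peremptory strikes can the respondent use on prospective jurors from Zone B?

1

Respondent peremptories so far: #4 — 1 of 6 used, 5 left overall.
Against Zone B: #4 — 1 used; per-zone cap 2 leaves 1.
Binding limit: min(5, 1) = 1.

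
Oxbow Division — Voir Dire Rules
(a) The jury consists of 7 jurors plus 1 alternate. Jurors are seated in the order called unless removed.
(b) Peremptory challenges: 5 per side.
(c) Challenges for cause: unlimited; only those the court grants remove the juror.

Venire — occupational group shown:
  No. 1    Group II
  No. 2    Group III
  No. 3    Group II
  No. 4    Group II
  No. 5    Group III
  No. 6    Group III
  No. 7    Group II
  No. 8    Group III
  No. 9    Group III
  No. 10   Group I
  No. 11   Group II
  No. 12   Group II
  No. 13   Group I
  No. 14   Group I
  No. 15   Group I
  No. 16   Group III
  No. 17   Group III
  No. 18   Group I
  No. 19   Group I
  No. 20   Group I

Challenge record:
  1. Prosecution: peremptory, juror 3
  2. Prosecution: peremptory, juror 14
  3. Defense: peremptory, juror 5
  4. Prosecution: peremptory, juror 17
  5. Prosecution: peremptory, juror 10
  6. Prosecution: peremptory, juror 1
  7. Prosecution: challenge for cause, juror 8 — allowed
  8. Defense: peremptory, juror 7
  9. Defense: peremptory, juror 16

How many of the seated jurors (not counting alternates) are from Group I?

Removed: #1, #3, #5, #7, #8, #10, #14, #16, #17.
Seated jurors 1–7: #2, #4, #6, #9, #11, #12, #13 (alternates #15 not counted).
Of those, in Group I: #13 → 1.

1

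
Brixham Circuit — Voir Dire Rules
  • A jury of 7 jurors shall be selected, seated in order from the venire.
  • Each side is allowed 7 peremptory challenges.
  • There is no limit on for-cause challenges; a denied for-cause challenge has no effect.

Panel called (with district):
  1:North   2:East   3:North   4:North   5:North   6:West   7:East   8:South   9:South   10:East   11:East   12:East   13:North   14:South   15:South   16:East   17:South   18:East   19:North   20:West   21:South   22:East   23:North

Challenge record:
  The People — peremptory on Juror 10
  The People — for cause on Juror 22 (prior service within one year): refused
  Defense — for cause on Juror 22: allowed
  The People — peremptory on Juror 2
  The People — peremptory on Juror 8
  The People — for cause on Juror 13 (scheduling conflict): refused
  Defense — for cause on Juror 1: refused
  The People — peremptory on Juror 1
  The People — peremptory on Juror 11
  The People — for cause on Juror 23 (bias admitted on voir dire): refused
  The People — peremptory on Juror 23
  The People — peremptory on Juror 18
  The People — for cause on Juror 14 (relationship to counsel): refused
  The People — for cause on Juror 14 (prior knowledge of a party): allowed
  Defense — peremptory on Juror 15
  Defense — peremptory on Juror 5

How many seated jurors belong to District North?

3

Removed: #1, #2, #5, #8, #10, #11, #14, #15, #18, #22, #23.
Seated jurors 1–7: #3, #4, #6, #7, #9, #12, #13.
Of those, in District North: #3, #4, #13 → 3.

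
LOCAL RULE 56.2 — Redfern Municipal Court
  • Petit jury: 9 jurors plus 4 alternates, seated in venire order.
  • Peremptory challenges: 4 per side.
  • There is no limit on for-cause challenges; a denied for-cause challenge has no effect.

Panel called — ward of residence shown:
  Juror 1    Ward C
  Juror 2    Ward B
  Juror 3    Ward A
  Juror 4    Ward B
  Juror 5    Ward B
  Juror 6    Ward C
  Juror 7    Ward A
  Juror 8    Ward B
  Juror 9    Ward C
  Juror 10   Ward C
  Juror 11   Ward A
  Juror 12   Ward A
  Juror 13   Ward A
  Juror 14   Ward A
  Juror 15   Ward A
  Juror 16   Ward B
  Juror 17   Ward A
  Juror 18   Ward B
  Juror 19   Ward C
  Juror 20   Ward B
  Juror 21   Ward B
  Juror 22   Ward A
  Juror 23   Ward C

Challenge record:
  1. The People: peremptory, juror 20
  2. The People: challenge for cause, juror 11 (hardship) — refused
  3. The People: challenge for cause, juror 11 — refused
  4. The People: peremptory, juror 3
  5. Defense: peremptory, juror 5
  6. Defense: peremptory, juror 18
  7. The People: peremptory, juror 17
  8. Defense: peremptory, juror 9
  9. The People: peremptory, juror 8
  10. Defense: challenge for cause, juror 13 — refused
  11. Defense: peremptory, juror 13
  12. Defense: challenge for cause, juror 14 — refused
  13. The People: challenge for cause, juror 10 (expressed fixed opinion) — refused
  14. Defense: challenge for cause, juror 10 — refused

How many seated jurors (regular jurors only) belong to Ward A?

4

Removed: #3, #5, #8, #9, #13, #17, #18, #20.
Seated jurors 1–9: #1, #2, #4, #6, #7, #10, #11, #12, #14 (alternates #15, #16, #19, #21 not counted).
Of those, in Ward A: #7, #11, #12, #14 → 4.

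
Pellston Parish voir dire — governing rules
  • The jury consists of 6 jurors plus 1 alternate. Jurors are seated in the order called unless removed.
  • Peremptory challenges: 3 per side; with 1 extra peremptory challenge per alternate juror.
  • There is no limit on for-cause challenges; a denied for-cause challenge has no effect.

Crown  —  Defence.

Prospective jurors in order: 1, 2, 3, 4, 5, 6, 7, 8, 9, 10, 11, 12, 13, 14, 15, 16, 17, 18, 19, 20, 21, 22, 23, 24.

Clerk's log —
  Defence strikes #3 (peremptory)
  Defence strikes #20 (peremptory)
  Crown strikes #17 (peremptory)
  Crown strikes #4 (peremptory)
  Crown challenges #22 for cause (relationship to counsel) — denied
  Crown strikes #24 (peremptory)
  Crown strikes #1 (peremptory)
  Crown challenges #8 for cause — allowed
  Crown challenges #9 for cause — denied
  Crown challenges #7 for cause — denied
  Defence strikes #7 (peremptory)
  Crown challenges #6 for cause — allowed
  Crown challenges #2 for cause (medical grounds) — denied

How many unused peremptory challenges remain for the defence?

Defence allotment: 3 base + 1 × 1 alternate = 4.
Defence peremptories used: #3, #20, #7 — 3.
Remaining: 4 − 3 = 1.

1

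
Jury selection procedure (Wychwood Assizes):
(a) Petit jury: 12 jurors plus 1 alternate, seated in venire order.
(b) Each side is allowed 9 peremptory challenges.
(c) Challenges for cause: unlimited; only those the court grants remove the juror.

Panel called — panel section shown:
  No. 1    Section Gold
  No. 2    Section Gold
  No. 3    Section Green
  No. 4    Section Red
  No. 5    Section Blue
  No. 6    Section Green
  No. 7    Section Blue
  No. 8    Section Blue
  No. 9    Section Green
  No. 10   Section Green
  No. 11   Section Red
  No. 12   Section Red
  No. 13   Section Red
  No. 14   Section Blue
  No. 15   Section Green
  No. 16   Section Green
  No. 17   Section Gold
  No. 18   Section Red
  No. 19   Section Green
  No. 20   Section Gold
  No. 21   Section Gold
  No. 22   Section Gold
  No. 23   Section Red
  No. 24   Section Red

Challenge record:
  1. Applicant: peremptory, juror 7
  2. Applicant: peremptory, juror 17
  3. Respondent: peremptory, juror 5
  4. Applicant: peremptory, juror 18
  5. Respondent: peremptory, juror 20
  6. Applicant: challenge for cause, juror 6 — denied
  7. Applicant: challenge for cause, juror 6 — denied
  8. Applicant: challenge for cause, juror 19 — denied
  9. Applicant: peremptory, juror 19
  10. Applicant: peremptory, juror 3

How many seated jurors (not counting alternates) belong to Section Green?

4

Removed: #3, #5, #7, #17, #18, #19, #20.
Seated jurors 1–12: #1, #2, #4, #6, #8, #9, #10, #11, #12, #13, #14, #15 (alternates #16 not counted).
Of those, in Section Green: #6, #9, #10, #15 → 4.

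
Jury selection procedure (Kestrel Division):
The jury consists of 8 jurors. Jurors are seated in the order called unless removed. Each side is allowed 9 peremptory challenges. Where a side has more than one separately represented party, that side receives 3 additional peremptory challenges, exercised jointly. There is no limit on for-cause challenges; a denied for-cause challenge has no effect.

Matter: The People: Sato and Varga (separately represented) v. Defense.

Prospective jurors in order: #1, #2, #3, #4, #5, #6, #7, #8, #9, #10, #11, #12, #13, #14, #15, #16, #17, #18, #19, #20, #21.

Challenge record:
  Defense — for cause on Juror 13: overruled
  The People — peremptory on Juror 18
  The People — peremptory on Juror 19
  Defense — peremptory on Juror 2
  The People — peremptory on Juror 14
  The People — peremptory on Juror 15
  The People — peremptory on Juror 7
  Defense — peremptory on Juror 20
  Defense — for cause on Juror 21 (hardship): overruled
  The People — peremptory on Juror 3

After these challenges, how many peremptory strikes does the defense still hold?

Defense allotment: 9.
Defense peremptories used: #2, #20 — 2 (for-cause on #13, #21 don't count).
Remaining: 9 − 2 = 7.

7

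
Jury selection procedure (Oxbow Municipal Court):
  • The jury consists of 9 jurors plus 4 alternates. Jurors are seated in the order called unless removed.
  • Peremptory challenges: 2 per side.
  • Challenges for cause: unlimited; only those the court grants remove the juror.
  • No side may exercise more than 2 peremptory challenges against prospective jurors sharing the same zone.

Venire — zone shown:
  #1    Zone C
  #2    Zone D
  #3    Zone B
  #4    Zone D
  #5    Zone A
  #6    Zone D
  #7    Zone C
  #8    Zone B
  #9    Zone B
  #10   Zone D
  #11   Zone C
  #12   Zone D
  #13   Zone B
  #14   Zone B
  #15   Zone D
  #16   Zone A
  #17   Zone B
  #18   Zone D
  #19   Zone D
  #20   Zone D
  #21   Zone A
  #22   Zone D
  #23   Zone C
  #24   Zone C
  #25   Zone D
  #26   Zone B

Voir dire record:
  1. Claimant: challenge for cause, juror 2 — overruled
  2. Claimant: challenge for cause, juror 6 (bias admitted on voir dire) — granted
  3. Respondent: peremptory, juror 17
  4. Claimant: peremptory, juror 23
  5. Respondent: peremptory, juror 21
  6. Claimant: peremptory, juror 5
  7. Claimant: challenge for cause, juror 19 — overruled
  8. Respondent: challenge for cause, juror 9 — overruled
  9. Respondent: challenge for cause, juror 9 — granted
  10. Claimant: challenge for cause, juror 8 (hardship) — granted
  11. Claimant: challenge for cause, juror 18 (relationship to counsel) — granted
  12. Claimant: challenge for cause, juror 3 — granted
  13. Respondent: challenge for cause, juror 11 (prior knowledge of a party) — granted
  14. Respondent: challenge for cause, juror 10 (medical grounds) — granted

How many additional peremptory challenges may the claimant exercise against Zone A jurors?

Claimant peremptories so far: #23, #5 — 2 of 2 used, 0 left overall.
Against Zone A: #5 — 1 used; per-zone cap 2 leaves 1.
Binding limit: min(0, 1) = 0.

0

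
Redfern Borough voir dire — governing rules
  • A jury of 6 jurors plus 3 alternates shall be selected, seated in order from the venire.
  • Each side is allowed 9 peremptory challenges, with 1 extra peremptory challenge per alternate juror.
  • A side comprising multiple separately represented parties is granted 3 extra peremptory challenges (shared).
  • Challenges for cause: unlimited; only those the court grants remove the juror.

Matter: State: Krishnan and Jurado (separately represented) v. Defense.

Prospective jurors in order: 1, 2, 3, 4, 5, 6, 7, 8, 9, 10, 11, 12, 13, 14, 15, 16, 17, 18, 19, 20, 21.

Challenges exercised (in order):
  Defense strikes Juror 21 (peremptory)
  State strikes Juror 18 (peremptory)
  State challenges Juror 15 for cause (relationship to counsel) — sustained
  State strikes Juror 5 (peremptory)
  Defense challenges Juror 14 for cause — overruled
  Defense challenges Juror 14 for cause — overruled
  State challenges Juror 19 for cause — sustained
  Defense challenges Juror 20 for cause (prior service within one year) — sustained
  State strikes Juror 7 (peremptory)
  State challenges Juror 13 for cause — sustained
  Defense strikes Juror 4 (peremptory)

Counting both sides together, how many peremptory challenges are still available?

22

State allotment: 9 base + 1 × 3 alternates + 3 multi-party = 15. Defense allotment: 9 base + 1 × 3 alternates = 12.
State peremptories used: #18, #5, #7 — 3 (for-cause on #15, #19, #13 don't count).
Defense peremptories used: #21, #4 — 2 (for-cause on #14, #14, #20 don't count).
Remaining: (15 − 3) + (12 − 2) = 22.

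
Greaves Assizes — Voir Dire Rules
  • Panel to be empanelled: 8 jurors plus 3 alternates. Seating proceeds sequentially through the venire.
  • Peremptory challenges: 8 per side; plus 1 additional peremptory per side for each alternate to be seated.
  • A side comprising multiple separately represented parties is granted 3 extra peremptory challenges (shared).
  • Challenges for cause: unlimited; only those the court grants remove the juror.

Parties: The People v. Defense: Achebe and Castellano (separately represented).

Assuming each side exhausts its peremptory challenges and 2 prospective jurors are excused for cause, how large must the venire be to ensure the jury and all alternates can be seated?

38

Seats to fill: 8 + 3 alternates = 11.
Peremptories — The People: 8 + 1×3 = 11; Defense: 8 + 1×3 + 3 = 14; total 25.
For-cause removals: 2.
Minimum venire: 11 + 25 + 2 = 38.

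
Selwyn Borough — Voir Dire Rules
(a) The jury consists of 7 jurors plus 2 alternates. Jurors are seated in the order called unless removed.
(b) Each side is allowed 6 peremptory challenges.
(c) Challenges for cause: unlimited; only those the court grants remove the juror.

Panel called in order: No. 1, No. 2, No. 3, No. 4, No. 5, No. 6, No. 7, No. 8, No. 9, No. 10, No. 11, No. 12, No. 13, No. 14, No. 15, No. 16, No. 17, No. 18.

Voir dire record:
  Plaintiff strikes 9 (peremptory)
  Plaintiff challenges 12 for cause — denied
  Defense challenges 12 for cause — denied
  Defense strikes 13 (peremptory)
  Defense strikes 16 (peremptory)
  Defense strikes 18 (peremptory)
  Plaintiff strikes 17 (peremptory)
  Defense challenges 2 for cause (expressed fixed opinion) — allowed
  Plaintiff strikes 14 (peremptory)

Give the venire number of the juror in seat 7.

8

Removed: #2, #9, #13, #14, #16, #17, #18. (#12 stays — for-cause denied.)
Seating in order: seats 1–7 → #1, #3, #4, #5, #6, #7, #8; alternates → #10, #11.
So seat 7 is #8.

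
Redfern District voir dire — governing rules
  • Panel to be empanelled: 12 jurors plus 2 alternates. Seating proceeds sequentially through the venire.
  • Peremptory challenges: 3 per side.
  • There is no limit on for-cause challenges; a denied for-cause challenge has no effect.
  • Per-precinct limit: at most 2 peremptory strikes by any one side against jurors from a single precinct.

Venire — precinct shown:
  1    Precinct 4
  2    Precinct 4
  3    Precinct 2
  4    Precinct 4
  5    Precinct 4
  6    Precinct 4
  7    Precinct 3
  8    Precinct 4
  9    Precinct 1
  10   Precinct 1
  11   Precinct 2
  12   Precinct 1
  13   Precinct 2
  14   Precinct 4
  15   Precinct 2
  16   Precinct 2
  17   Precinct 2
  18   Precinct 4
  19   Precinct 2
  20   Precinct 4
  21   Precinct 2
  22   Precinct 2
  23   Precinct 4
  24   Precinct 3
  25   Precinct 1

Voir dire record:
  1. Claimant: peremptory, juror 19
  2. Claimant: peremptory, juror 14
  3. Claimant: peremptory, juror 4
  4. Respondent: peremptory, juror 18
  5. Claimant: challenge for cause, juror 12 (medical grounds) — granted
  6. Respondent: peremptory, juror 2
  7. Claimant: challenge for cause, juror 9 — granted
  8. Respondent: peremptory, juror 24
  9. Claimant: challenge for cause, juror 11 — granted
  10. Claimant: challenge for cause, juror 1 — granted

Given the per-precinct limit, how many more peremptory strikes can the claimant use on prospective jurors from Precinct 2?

0

Claimant peremptories so far: #19, #14, #4 — 3 of 3 used, 0 left overall.
Against Precinct 2: #19 — 1 used; per-precinct cap 2 leaves 1.
Binding limit: min(0, 1) = 0.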